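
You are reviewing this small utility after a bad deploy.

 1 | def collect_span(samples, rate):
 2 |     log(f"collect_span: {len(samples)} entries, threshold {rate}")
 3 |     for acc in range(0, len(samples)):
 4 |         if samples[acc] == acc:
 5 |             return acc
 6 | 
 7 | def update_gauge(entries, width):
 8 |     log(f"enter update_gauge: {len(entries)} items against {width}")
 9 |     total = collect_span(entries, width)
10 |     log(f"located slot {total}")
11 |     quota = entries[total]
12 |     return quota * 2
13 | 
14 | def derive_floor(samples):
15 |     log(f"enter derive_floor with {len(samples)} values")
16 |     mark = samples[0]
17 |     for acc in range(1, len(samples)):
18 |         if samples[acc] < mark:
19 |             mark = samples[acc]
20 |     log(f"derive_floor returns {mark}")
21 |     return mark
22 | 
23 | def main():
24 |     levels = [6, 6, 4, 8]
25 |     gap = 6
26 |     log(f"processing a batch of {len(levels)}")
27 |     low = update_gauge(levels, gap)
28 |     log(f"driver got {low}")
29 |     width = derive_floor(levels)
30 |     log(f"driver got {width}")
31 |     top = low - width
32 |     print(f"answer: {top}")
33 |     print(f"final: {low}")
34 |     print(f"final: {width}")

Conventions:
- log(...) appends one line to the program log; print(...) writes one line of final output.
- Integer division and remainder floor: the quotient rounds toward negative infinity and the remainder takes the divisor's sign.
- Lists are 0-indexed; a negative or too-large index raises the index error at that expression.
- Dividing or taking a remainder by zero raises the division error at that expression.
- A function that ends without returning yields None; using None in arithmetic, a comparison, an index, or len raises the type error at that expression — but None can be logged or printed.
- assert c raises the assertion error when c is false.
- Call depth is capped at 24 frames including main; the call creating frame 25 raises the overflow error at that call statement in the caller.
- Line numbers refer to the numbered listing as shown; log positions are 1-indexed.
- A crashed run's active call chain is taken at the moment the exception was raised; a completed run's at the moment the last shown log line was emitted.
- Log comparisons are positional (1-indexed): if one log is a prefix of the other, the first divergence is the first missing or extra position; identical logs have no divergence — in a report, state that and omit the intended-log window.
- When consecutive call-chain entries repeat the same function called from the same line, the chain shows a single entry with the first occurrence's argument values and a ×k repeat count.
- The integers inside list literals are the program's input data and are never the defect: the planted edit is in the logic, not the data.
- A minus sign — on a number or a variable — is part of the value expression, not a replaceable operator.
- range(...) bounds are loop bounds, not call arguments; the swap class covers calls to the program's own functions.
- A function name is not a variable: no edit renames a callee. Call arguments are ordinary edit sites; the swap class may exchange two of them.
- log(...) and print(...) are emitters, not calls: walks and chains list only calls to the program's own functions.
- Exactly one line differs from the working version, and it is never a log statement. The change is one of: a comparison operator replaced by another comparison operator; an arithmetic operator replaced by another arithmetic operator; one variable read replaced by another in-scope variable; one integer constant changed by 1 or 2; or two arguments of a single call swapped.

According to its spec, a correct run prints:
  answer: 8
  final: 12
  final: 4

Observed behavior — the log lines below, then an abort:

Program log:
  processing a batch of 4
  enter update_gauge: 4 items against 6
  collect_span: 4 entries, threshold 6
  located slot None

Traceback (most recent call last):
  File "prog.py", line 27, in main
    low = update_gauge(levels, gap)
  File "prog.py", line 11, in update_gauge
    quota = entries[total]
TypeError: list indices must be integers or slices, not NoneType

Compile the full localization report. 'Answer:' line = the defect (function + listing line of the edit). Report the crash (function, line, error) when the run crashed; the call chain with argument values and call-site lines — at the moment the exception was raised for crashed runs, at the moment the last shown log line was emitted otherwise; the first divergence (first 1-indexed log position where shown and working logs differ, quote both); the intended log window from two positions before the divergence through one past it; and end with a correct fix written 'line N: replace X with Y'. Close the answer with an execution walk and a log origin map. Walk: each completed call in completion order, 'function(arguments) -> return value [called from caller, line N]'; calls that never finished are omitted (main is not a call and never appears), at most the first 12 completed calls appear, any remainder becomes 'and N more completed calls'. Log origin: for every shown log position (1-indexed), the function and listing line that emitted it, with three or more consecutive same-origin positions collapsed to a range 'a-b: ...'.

Answer: the defect is in collect_span at line 4.
Key observation: The earliest visible damage is log position 4 — 'located slot None' rather than the intended 'located slot 0'.
Crash: update_gauge, line 11, TypeError.
Call chain: main -> update_gauge([6, 6, 4, 8], 6) (called at line 27).
First divergence: position 4 — the shown line 'located slot None' should read 'located slot 0'.
Intended log window:
  2: enter update_gauge: 4 items against 6
  3: collect_span: 4 entries, threshold 6
  4: located slot 0
  5: driver got 12
Execution walk:
  collect_span([6, 6, 4, 8], 6) -> None  [called from update_gauge, line 9]
Log line origins:
  1: from main, line 26
  2: from update_gauge, line 8
  3: from collect_span, line 2
  4: from update_gauge, line 10
A correct fix: line 4: replace `samples[acc] == acc` with `samples[acc] == rate`.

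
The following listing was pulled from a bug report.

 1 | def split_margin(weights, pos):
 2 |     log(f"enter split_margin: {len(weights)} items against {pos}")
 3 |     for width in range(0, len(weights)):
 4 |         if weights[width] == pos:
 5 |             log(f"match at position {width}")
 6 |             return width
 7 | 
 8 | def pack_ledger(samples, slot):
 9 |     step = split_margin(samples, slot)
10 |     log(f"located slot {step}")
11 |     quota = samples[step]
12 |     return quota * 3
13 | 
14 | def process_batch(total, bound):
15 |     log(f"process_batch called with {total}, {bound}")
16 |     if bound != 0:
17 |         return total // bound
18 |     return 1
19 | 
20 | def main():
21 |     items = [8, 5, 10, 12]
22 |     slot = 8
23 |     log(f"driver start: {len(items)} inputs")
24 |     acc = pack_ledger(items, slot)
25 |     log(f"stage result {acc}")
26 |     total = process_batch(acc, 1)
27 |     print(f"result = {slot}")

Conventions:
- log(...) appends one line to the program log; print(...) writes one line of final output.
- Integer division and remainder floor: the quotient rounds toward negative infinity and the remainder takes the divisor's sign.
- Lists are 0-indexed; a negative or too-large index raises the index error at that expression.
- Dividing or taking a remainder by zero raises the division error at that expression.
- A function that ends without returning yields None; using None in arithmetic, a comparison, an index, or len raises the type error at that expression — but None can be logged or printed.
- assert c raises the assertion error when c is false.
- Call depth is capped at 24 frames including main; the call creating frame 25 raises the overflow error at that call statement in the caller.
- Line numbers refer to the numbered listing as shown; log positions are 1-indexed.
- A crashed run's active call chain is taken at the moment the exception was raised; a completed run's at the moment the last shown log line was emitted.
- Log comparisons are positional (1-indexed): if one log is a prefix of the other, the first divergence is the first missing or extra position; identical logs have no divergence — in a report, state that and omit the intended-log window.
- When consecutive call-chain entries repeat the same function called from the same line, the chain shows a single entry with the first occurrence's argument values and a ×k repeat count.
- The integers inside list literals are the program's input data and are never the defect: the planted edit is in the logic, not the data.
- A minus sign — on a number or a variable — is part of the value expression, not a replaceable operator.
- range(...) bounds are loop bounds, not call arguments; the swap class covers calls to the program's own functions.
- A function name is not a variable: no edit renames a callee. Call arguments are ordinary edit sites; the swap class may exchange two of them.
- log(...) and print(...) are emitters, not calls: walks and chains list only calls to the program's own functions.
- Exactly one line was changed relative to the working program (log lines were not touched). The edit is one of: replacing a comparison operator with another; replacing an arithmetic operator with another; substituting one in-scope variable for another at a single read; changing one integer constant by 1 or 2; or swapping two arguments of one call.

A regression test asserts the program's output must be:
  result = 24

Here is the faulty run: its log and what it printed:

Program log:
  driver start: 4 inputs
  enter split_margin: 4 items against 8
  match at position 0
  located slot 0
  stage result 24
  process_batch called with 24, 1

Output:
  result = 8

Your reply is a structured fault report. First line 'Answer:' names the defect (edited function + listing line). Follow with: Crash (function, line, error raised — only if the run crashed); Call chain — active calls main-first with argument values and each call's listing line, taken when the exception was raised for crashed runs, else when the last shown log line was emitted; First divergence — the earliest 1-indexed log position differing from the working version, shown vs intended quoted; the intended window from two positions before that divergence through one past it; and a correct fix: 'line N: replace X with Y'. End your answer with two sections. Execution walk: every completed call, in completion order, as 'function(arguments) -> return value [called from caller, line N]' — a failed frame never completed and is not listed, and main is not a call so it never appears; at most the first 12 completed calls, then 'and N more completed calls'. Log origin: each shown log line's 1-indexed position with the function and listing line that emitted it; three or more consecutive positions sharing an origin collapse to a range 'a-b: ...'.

Answer: the defect is in main at line 27.
Core observation: The two runs log identically and part ways only at the printed values.
Call chain: main -> process_batch(24, 1) (called at line 26).
First divergence: there is none — every log position agrees.
Execution walk:
  split_margin([8, 5, 10, 12], 8) -> 0  [called from pack_ledger, line 9]
  pack_ledger([8, 5, 10, 12], 8) -> 24  [called from main, line 24]
  process_batch(24, 1) -> 24  [called from main, line 26]
Origin of each log line:
  1: emitted by main (line 23)
  2: emitted by split_margin (line 2)
  3: emitted by split_margin (line 5)
  4: emitted by pack_ledger (line 10)
  5: emitted by main (line 25)
  6: emitted by process_batch (line 15)
A correct fix: line 27: replace `slot` with `total`.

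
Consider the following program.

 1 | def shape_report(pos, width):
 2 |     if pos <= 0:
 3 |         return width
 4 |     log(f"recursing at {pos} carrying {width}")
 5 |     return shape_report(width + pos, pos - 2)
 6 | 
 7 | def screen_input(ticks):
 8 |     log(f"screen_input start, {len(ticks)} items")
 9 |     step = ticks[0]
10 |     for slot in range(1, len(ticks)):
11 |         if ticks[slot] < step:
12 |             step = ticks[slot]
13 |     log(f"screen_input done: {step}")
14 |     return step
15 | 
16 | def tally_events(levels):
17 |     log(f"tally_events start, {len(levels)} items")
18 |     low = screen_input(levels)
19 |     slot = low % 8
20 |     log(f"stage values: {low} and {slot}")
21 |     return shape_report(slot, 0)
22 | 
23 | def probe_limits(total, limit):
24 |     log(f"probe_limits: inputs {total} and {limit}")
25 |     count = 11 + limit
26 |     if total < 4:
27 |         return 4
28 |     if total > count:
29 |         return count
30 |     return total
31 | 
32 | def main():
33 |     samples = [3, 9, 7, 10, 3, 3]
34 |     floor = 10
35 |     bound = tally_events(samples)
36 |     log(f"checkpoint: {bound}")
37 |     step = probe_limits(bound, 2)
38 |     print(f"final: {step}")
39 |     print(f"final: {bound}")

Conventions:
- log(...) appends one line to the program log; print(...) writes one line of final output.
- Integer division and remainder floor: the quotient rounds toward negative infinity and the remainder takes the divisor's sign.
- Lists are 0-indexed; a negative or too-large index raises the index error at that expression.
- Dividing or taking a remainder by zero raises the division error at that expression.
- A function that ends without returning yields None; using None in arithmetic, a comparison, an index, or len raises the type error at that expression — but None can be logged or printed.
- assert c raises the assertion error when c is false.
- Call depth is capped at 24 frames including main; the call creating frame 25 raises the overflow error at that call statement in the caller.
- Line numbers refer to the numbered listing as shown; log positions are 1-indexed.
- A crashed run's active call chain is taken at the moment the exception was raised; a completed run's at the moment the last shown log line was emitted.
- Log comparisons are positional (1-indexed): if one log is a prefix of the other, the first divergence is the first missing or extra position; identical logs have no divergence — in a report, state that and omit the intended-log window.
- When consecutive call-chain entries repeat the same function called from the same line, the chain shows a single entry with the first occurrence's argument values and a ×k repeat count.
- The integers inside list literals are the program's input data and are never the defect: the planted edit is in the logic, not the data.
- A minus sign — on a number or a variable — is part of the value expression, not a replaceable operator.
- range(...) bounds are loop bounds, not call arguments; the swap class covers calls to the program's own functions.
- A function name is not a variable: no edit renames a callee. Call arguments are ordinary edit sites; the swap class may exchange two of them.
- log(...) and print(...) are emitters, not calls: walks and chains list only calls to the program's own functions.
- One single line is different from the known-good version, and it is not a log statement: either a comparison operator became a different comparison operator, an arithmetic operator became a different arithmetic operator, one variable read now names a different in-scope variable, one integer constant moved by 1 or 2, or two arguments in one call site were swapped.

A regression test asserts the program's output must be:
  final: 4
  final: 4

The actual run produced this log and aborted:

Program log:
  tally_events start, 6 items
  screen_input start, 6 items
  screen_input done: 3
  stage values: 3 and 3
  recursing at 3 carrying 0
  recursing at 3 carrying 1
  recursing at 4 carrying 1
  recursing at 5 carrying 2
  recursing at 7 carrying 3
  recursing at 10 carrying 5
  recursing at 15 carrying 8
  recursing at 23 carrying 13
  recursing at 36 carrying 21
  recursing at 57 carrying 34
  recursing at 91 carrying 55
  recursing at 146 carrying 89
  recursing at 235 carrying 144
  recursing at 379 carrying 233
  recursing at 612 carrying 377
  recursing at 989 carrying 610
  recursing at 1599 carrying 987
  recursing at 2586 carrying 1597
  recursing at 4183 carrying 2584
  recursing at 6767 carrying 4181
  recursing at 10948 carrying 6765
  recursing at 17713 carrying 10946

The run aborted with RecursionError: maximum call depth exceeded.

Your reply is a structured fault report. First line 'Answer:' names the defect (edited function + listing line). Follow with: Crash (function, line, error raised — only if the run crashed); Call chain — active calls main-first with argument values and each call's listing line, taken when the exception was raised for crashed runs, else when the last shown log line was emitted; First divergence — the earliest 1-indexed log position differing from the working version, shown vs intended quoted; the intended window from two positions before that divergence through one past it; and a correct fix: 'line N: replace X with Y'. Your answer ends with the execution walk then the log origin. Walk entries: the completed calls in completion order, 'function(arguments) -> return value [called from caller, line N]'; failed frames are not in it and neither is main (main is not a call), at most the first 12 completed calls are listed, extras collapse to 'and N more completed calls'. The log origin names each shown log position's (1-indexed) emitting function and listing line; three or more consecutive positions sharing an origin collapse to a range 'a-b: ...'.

Answer: the defect is in shape_report at line 5.
The tell: Everything matches until log position 6, which reads 'recursing at 3 carrying 1' in place of 'recursing at 1 carrying 3'.
Crash: shape_report, line 5, RecursionError.
Call chain: main -> tally_events([3, 9, 7, 10, 3, 3]) (called at line 35) -> shape_report(3, 0) (called at line 21) -> shape_report(3, 1) (called at line 5) ×21.
First divergence: position 6 — the shown line 'recursing at 3 carrying 1' should read 'recursing at 1 carrying 3'.
Intended log window:
  4: stage values: 3 and 3
  5: recursing at 3 carrying 0
  6: recursing at 1 carrying 3
  7: checkpoint: 4
Execution walk:
  screen_input([3, 9, 7, 10, 3, 3]) -> 3  [called from tally_events, line 18]
Log origins:
  1: from tally_events, line 17
  2: from screen_input, line 8
  3: from screen_input, line 13
  4: from tally_events, line 20
  5-26: from shape_report, line 4
A correct fix: line 5: replace `shape_report(width + pos, pos - 2)` with `shape_report(pos - 2, width + pos)`.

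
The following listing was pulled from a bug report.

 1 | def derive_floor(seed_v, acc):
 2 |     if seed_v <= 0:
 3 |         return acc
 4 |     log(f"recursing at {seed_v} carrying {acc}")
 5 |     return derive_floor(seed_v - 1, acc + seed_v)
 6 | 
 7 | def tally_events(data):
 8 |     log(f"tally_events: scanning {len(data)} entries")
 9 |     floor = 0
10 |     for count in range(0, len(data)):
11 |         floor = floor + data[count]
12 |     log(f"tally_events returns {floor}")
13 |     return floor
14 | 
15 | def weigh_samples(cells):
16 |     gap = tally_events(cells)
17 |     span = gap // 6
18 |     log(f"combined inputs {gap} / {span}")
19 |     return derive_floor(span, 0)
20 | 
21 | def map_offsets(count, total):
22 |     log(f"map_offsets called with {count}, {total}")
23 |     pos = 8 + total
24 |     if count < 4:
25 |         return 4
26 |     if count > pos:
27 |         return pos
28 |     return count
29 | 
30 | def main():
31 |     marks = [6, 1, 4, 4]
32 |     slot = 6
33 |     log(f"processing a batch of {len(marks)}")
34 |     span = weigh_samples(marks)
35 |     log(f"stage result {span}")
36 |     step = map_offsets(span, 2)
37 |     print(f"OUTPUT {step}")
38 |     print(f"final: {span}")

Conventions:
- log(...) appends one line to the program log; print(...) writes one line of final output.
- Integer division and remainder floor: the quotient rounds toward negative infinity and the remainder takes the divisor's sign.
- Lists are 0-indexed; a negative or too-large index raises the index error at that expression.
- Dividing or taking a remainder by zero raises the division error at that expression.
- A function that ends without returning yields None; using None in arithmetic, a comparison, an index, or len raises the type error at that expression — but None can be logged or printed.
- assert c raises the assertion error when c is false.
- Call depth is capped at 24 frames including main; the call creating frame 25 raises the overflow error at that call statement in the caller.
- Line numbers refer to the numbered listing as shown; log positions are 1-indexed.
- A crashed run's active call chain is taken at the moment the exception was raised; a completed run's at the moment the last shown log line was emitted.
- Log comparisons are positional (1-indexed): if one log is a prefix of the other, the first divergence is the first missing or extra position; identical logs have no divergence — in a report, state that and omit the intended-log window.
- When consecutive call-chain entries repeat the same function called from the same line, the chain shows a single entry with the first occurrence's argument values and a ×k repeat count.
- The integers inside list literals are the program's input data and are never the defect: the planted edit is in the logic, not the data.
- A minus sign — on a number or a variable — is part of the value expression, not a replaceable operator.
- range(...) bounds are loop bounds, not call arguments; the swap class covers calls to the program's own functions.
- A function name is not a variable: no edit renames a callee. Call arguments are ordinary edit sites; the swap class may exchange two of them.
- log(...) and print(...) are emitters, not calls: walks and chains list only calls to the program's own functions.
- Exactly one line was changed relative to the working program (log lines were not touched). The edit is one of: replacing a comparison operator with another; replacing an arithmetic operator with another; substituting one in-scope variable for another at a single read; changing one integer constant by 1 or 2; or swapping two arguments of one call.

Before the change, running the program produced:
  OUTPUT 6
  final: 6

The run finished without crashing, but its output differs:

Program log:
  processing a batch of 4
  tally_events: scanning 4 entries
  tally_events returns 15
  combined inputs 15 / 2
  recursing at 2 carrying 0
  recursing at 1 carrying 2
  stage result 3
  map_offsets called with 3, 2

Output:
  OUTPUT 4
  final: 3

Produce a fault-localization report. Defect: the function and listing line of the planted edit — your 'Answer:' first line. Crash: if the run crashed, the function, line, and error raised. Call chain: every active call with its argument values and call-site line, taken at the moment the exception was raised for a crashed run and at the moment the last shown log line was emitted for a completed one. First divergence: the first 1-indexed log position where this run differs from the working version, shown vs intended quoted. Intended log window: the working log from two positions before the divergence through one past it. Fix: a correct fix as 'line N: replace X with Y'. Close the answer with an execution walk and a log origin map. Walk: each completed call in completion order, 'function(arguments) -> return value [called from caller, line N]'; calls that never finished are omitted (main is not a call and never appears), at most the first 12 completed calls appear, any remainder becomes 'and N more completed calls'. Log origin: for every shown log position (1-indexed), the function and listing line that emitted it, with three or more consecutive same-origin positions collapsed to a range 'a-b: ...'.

Answer: the defect is in weigh_samples at line 17.
Core observation: Everything matches until log position 4, which reads 'combined inputs 15 / 2' in place of 'combined inputs 15 / 3'.
Call chain: main -> map_offsets(3, 2) (called at line 36).
First divergence: position 4 — shown 'combined inputs 15 / 2', intended 'combined inputs 15 / 3'.
Intended log window:
  2: tally_events: scanning 4 entries
  3: tally_events returns 15
  4: combined inputs 15 / 3
  5: recursing at 3 carrying 0
Execution walk:
  tally_events([6, 1, 4, 4]) -> 15  [called from weigh_samples, line 16]
  derive_floor(0, 3) -> 3  [called from derive_floor, line 5]
  derive_floor(1, 2) -> 3  [called from derive_floor, line 5]
  derive_floor(2, 0) -> 3  [called from weigh_samples, line 19]
  weigh_samples([6, 1, 4, 4]) -> 3  [called from main, line 34]
  map_offsets(3, 2) -> 4  [called from main, line 36]
Origin of each log line:
  1: from main, line 33
  2: from tally_events, line 8
  3: from tally_events, line 12
  4: from weigh_samples, line 18
  5: from derive_floor, line 4
  6: from derive_floor, line 4
  7: from main, line 35
  8: from map_offsets, line 22
A correct fix: line 17: replace `//` with `%`.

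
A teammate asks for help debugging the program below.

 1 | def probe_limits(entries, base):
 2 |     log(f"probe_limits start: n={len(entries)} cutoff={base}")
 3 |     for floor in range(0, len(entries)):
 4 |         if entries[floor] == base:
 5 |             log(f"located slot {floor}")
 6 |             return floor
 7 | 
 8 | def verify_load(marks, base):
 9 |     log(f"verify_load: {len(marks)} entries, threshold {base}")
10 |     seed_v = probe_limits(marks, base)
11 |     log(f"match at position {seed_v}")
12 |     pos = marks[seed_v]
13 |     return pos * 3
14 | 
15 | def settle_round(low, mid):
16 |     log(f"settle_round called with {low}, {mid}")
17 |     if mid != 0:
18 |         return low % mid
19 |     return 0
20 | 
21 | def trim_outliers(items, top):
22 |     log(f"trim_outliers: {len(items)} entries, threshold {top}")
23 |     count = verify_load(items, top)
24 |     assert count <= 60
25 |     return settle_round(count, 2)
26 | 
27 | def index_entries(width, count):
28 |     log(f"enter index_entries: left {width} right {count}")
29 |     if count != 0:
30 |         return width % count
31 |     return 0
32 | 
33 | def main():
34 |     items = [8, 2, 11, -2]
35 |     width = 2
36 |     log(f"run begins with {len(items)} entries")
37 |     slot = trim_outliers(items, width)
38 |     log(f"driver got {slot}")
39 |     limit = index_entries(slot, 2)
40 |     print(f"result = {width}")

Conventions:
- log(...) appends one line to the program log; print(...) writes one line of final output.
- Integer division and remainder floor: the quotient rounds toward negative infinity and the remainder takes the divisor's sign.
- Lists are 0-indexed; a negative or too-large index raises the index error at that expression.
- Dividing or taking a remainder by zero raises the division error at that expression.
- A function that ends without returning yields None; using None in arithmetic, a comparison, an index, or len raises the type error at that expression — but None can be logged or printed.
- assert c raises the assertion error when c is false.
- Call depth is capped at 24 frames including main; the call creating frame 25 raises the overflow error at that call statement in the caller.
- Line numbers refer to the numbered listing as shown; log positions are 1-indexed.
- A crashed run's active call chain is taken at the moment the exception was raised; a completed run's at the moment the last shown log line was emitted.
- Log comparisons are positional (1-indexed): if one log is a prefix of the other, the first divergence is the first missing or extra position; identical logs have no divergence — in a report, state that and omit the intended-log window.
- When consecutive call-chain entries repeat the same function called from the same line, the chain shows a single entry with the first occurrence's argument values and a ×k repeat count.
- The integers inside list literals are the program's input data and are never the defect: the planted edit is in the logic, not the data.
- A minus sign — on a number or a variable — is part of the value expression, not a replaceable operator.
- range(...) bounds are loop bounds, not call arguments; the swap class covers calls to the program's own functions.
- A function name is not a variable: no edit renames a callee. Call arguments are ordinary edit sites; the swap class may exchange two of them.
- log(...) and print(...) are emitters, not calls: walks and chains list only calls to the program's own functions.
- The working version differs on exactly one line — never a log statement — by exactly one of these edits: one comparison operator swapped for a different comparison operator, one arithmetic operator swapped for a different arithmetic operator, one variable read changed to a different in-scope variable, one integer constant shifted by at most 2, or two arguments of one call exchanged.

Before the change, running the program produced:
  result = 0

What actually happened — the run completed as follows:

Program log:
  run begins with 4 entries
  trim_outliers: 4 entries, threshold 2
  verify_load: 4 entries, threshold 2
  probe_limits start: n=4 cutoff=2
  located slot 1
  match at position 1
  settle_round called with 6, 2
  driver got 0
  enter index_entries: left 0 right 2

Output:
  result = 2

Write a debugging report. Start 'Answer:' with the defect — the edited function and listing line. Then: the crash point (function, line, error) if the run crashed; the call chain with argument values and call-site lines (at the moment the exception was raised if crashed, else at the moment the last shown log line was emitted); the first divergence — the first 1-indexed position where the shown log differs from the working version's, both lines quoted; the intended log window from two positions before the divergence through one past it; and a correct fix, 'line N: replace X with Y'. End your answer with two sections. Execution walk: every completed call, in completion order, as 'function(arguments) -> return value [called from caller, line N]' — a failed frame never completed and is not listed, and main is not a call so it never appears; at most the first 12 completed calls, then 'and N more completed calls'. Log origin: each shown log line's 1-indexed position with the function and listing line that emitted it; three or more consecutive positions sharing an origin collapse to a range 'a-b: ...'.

Answer: the defect is in main at line 40.
Core observation: No log line changed; the fault shows up purely in the output.
Call chain: main -> index_entries(0, 2) (called at line 39).
First divergence: none (the log streams are identical).
Execution walk:
  probe_limits([8, 2, 11, -2], 2) -> 1  [called from verify_load, line 10]
  verify_load([8, 2, 11, -2], 2) -> 6  [called from trim_outliers, line 23]
  settle_round(6, 2) -> 0  [called from trim_outliers, line 25]
  trim_outliers([8, 2, 11, -2], 2) -> 0  [called from main, line 37]
  index_entries(0, 2) -> 0  [called from main, line 39]
Origin of each log line:
  1: from main, line 36
  2: from trim_outliers, line 22
  3: from verify_load, line 9
  4: from probe_limits, line 2
  5: from probe_limits, line 5
  6: from verify_load, line 11
  7: from settle_round, line 16
  8: from main, line 38
  9: from index_entries, line 28
A correct fix: line 40: replace `width` with `limit`.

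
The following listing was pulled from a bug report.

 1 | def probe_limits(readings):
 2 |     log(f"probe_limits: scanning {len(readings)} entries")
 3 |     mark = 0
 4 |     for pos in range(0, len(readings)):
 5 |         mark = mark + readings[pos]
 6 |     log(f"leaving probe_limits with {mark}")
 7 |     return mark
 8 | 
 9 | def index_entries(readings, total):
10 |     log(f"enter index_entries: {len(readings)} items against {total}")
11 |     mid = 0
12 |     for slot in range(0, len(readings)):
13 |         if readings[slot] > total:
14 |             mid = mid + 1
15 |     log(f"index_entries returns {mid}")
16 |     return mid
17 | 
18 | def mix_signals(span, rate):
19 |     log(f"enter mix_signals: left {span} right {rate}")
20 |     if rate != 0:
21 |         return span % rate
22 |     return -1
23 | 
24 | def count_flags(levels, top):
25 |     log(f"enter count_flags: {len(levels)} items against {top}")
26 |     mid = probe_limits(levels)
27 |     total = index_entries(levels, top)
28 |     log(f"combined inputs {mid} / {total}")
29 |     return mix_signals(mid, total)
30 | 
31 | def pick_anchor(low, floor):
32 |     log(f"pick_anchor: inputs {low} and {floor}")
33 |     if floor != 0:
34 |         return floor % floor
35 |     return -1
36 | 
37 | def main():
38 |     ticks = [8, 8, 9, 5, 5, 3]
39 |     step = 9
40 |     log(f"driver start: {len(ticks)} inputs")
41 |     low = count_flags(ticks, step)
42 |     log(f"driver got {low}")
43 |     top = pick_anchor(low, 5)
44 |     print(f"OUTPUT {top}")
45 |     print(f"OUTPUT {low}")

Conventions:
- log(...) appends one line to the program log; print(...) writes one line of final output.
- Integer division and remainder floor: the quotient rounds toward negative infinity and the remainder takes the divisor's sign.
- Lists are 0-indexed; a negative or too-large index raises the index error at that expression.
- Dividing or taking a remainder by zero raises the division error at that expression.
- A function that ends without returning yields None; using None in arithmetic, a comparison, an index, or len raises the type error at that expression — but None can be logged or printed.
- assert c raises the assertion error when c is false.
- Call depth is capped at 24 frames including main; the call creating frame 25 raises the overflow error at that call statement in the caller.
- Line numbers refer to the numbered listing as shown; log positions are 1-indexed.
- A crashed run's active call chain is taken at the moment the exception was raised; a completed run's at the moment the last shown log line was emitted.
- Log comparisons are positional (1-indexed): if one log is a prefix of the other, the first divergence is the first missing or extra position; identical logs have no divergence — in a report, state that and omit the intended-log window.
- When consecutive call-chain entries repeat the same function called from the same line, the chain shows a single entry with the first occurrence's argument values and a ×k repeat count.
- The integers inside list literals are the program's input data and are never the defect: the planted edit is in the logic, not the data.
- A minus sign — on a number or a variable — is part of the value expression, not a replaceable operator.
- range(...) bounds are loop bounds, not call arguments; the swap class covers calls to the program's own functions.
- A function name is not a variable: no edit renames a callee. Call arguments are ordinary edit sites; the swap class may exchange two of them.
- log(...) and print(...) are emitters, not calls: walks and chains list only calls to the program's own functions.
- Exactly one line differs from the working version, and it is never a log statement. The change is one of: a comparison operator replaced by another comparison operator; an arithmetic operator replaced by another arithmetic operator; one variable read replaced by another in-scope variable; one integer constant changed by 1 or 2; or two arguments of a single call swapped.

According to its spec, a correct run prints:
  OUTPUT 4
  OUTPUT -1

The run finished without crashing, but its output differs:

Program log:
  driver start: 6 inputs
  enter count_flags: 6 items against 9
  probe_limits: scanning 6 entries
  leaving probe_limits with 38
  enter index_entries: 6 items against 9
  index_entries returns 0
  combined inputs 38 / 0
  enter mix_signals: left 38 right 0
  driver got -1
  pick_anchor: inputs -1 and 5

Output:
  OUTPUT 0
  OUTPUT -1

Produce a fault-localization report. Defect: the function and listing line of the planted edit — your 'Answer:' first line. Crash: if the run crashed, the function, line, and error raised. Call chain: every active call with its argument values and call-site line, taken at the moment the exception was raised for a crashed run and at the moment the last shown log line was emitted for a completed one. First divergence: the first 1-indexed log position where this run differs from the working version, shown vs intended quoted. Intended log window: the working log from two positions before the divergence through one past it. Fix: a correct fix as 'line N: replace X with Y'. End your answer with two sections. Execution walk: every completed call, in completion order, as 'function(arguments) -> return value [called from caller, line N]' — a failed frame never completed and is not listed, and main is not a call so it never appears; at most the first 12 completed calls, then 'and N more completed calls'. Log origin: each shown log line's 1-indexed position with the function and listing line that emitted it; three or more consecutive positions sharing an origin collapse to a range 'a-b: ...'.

Answer: the defect is in pick_anchor at line 34.
Key fact: Log streams are identical — the defect surfaces only in the printed output.
Call chain: main -> pick_anchor(-1, 5) (called at line 43).
First divergence: none (the log streams are identical).
Execution walk:
  probe_limits([8, 8, 9, 5, 5, 3]) -> 38  [called from count_flags, line 26]
  index_entries([8, 8, 9, 5, 5, 3], 9) -> 0  [called from count_flags, line 27]
  mix_signals(38, 0) -> -1  [called from count_flags, line 29]
  count_flags([8, 8, 9, 5, 5, 3], 9) -> -1  [called from main, line 41]
  pick_anchor(-1, 5) -> 0  [called from main, line 43]
Log line origins:
  1 — main, line 40
  2 — count_flags, line 25
  3 — probe_limits, line 2
  4 — probe_limits, line 6
  5 — index_entries, line 10
  6 — index_entries, line 15
  7 — count_flags, line 28
  8 — mix_signals, line 19
  9 — main, line 42
  10 — pick_anchor, line 32
A correct fix: line 34: replace `floor % floor` with `low % floor`.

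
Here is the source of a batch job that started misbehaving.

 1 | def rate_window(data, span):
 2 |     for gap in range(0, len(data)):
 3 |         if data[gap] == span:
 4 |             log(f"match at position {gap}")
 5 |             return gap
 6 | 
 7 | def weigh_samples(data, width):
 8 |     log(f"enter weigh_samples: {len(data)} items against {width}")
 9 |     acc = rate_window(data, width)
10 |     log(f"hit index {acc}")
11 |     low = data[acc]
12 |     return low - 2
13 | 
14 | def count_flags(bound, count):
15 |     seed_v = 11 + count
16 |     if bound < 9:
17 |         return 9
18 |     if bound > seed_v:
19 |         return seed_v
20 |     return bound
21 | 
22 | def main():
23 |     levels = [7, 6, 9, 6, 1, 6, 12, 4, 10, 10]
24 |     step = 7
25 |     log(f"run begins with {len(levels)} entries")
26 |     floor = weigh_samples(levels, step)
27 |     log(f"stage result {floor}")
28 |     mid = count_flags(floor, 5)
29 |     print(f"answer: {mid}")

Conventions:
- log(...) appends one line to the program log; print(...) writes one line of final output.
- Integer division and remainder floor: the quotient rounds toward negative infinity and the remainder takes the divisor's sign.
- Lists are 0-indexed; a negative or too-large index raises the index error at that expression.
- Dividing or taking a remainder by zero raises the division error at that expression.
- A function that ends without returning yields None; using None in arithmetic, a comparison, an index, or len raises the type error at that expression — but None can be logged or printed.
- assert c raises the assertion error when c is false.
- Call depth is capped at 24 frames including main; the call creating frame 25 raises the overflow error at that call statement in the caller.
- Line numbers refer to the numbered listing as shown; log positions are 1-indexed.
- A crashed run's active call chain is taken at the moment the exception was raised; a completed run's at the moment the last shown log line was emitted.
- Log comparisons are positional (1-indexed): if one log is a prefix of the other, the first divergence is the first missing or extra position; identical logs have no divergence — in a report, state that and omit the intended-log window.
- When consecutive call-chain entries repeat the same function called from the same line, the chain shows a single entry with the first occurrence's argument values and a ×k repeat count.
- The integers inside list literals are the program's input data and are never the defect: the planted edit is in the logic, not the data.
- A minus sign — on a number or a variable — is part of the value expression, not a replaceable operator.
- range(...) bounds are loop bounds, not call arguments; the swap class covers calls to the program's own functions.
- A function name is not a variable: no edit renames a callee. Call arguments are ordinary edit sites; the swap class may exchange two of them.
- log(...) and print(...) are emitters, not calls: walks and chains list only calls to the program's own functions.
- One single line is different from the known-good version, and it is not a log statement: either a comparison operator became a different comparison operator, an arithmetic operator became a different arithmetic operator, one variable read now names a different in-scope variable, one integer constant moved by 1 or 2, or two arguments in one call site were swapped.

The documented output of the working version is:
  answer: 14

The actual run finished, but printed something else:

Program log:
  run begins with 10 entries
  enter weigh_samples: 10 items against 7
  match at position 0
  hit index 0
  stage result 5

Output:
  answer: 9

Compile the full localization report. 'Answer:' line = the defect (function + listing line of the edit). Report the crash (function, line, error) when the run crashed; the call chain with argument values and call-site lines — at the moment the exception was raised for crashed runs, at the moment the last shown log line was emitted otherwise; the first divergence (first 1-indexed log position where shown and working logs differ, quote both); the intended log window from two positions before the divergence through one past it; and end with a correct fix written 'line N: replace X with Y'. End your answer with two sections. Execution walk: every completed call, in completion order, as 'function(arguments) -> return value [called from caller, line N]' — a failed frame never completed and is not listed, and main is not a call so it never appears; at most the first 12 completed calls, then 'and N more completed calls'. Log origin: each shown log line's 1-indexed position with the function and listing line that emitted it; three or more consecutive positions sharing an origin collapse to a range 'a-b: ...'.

Answer: the defect is in weigh_samples at line 12.
Key observation: The log first diverges at position 5: the faulty run prints 'stage result 5' where the working version prints 'stage result 14'.
Call chain: main.
First divergence: at position 5 the run shows 'stage result 5' where the working version logs 'stage result 14'.
Intended log window:
  3: match at position 0
  4: hit index 0
  5: stage result 14
Execution walk:
  rate_window([7, 6, 9, 6, 1, 6, 12, 4, 10, 10], 7) -> 0  [called from weigh_samples, line 9]
  weigh_samples([7, 6, 9, 6, 1, 6, 12, 4, 10, 10], 7) -> 5  [called from main, line 26]
  count_flags(5, 5) -> 9  [called from main, line 28]
Log line origins:
  1: logged in main at line 25
  2: logged in weigh_samples at line 8
  3: logged in rate_window at line 4
  4: logged in weigh_samples at line 10
  5: logged in main at line 27
A correct fix: line 12: replace `-` with `*`.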